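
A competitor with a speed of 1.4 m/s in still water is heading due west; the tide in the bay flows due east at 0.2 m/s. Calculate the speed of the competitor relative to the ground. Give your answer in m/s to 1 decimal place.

1.2 m/s

Taking east as x and north as y: velocity relative to the water = (-1.400, 0.000) m/s; the water relative to ground = (0.200, 0.000) m/s.
Velocity relative to ground = (-1.400, 0.000) + (0.200, 0.000) = (-1.200, 0.000) m/s.
Speed = |(-1.200, 0.000)| = 1.200 m/s.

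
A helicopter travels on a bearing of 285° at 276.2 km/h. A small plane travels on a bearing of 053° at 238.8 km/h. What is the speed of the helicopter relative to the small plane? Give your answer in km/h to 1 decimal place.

Taking east as x and north as y: helicopter velocity = (-266.789, 71.486) km/h; small plane velocity = (190.714, 143.713) km/h.
Velocity of helicopter relative to small plane = (-266.789, 71.486) − (190.714, 143.713) = (-457.503, -72.228) km/h.
Magnitude = |(-457.503, -72.228)| = 463.169 km/h.

463.2 km/h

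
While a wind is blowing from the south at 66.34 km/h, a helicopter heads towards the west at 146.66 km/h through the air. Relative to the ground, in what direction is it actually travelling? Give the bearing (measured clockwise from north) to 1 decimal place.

Taking east as x and north as y: velocity relative to the air = (-146.660, 0.000) km/h; the air relative to ground = (0.000, 66.340) km/h.
Velocity relative to ground = (-146.660, 0.000) + (0.000, 66.340) = (-146.660, 66.340) km/h.
Bearing = atan2(-146.66, 66.34) = 294.34° clockwise from north.

294.3°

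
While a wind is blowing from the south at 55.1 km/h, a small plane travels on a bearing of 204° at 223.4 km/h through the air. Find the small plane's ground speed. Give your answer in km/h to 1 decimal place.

174.5 km/h

Taking east as x and north as y: velocity relative to the air = (-90.865, -204.086) km/h; the air relative to ground = (0.000, 55.100) km/h.
Velocity relative to ground = (-90.865, -204.086) + (0.000, 55.100) = (-90.865, -148.986) km/h.
Speed = |(-90.865, -148.986)| = 174.509 km/h.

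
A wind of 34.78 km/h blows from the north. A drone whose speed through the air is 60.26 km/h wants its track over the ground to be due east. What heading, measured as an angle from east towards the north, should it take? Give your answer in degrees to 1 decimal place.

The wind pushes perpendicular to the desired track; the heading must have a component into the wind equal to 34.78 km/h: 60.26 sin θ = 34.78.
sin θ = 0.5772, so θ = 35.251°.

35.3°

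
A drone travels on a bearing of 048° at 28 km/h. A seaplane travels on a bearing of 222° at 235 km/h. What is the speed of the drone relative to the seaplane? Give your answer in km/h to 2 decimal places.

Taking east as x and north as y: drone velocity = (20.808, 18.736) km/h; seaplane velocity = (-157.246, -174.639) km/h.
Velocity of drone relative to seaplane = (20.808, 18.736) − (-157.246, -174.639) = (178.054, 193.375) km/h.
Magnitude = |(178.054, 193.375)| = 262.863 km/h.

262.86 km/h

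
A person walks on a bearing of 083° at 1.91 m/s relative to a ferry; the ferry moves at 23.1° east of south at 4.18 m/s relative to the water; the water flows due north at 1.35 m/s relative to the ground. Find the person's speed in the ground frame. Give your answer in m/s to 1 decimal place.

4.2 m/s

In east/north components (m/s): person relative to ferry = (1.896, 0.233); ferry relative to water = (1.640, -3.845); water relative to ground = (0.000, 1.350).
Sum = (3.536, -2.262) m/s.
Speed = |(3.536, -2.262)| = 4.197 m/s.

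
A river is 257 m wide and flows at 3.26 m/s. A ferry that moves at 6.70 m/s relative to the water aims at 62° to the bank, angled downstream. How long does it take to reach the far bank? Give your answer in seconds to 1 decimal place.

The component of the ferry's velocity perpendicular to the bank is 6.70 × sin 62° = 5.916 m/s.
The current is parallel to the bank, so it does not affect the crossing time.
Time = 257 / 5.916 = 43.443 s.

43.4 s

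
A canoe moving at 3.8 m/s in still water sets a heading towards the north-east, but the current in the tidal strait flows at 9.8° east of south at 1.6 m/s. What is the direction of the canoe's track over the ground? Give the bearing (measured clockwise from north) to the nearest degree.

Taking east as x and north as y: velocity relative to the water = (2.687, 2.687) m/s; the water relative to ground = (0.272, -1.577) m/s.
Velocity relative to ground = (2.687, 2.687) + (0.272, -1.577) = (2.959, 1.110) m/s.
Bearing = atan2(2.96, 1.11) = 69.43° clockwise from north.

069°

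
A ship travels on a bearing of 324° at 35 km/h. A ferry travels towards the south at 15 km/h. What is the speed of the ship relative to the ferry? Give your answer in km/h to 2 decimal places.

Taking east as x and north as y: ship velocity = (-20.572, 28.316) km/h; ferry velocity = (0.000, -15.000) km/h.
Velocity of ship relative to ferry = (-20.572, 28.316) − (0.000, -15.000) = (-20.572, 43.316) km/h.
Magnitude = |(-20.572, 43.316)| = 47.953 km/h.

47.95 km/h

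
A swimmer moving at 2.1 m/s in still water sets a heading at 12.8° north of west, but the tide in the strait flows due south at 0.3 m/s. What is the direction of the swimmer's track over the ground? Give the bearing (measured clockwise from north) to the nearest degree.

Taking east as x and north as y: velocity relative to the water = (-2.048, 0.465) m/s; the water relative to ground = (0.000, -0.300) m/s.
Velocity relative to ground = (-2.048, 0.465) + (0.000, -0.300) = (-2.048, 0.165) m/s.
Bearing = atan2(-2.05, 0.17) = 274.61° clockwise from north.

275°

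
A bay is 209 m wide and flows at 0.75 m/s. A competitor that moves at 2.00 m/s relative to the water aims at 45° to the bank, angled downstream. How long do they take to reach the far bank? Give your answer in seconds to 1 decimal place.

147.8 s

The component of the competitor's velocity perpendicular to the bank is 2.00 × sin 45° = 1.414 m/s.
Only the cross-stream component determines the crossing time; the current contributes nothing perpendicular to the bank.
Time = 209 / 1.414 = 147.785 s.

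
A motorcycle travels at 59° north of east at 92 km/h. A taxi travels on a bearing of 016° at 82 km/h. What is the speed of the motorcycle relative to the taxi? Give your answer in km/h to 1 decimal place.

24.8 km/h

Taking east as x and north as y: motorcycle velocity = (47.384, 78.859) km/h; taxi velocity = (22.602, 78.823) km/h.
Velocity of motorcycle relative to taxi = (47.384, 78.859) − (22.602, 78.823) = (24.781, 0.036) km/h.
Magnitude = |(24.781, 0.036)| = 24.781 km/h.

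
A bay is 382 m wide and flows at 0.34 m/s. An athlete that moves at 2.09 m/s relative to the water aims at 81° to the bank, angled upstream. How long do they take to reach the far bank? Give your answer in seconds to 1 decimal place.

185.1 s

The component of the athlete's velocity perpendicular to the bank is 2.09 × sin 81° = 2.064 m/s.
The flow acts along the bank and has no component across it.
Time = 382 / 2.064 = 185.053 s.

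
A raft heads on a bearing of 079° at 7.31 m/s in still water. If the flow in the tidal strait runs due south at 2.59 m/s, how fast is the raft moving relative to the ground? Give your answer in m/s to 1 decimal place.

Taking east as x and north as y: velocity relative to the water = (7.176, 1.395) m/s; the water relative to ground = (0.000, -2.590) m/s.
Velocity relative to ground = (7.176, 1.395) + (0.000, -2.590) = (7.176, -1.195) m/s.
Speed = |(7.176, -1.195)| = 7.275 m/s.

7.3 m/s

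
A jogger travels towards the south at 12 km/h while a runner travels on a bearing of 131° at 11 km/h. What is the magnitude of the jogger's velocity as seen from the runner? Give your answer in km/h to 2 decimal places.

9.58 km/h

Taking east as x and north as y: jogger velocity = (0.000, -12.000) km/h; runner velocity = (8.302, -7.217) km/h.
Velocity of jogger relative to runner = (0.000, -12.000) − (8.302, -7.217) = (-8.302, -4.783) km/h.
Magnitude = |(-8.302, -4.783)| = 9.581 km/h.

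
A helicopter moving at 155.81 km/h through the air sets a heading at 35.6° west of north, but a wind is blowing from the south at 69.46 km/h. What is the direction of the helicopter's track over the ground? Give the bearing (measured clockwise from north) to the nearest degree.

Taking east as x and north as y: velocity relative to the air = (-90.701, 126.689) km/h; the air relative to ground = (0.000, 69.460) km/h.
Velocity relative to ground = (-90.701, 126.689) + (0.000, 69.460) = (-90.701, 196.149) km/h.
Bearing = atan2(-90.70, 196.15) = 335.18° clockwise from north.

335°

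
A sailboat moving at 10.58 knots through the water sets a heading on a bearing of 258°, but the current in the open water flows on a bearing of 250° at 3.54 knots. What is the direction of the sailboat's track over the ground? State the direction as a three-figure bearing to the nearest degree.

256°

Taking east as x and north as y: velocity relative to the water = (-10.349, -2.200) knots; the water relative to ground = (-3.327, -1.211) knots.
Velocity relative to ground = (-10.349, -2.200) + (-3.327, -1.211) = (-13.675, -3.410) knots.
Bearing = atan2(-13.68, -3.41) = 256.00° clockwise from north.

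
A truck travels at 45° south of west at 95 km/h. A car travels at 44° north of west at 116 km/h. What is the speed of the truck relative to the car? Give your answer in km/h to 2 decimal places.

Taking east as x and north as y: truck velocity = (-67.175, -67.175) km/h; car velocity = (-83.443, 80.580) km/h.
Velocity of truck relative to car = (-67.175, -67.175) − (-83.443, 80.580) = (16.268, -147.756) km/h.
Magnitude = |(16.268, -147.756)| = 148.648 km/h.

148.65 km/h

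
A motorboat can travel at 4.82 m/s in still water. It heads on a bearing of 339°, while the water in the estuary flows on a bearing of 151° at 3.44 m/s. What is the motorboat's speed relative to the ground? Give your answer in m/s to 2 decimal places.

1.49 m/s

Taking east as x and north as y: velocity relative to the water = (-1.727, 4.500) m/s; the water relative to ground = (1.668, -3.009) m/s.
Velocity relative to ground = (-1.727, 4.500) + (1.668, -3.009) = (-0.060, 1.491) m/s.
Speed = |(-0.060, 1.491)| = 1.492 m/s.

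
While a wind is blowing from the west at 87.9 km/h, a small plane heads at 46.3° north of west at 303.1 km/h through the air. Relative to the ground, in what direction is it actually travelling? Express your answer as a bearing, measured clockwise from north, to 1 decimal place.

Taking east as x and north as y: velocity relative to the air = (-209.406, 219.131) km/h; the air relative to ground = (87.900, 0.000) km/h.
Velocity relative to ground = (-209.406, 219.131) + (87.900, 0.000) = (-121.506, 219.131) km/h.
Bearing = atan2(-121.51, 219.13) = 330.99° clockwise from north.

331.0°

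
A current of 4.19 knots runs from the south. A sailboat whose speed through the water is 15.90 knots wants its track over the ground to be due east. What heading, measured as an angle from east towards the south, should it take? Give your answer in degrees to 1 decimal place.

The current pushes perpendicular to the desired track; the heading must have a component into the current equal to 4.19 knots: 15.90 sin θ = 4.19.
sin θ = 0.2635, so θ = 15.279°.

15.3°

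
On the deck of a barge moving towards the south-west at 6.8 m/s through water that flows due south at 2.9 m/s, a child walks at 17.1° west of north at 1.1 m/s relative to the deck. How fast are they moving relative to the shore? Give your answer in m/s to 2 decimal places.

8.41 m/s

In east/north components (m/s): child relative to barge = (-0.323, 1.051); barge relative to water = (-4.808, -4.808); water relative to ground = (0.000, -2.900).
Sum = (-5.132, -6.657) m/s.
Speed = |(-5.132, -6.657)| = 8.405 m/s.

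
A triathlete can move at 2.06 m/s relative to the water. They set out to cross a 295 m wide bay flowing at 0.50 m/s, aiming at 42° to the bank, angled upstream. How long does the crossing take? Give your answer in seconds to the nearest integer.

The component of the triathlete's velocity perpendicular to the bank is 2.06 × sin 42° = 1.378 m/s.
The current is parallel to the bank, so it does not affect the crossing time.
Time = 295 / 1.378 = 214.015 s.

214 s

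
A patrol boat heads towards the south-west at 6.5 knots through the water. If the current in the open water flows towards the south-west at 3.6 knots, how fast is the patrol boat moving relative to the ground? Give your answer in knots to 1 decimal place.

Taking east as x and north as y: velocity relative to the water = (-4.596, -4.596) knots; the water relative to ground = (-2.546, -2.546) knots.
Velocity relative to ground = (-4.596, -4.596) + (-2.546, -2.546) = (-7.142, -7.142) knots.
Speed = |(-7.142, -7.142)| = 10.100 knots.

10.1 knots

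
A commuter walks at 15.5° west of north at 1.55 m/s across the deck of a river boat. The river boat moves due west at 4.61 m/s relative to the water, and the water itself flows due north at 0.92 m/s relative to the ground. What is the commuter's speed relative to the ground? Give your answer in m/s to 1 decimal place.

In east/north components (m/s): commuter relative to river boat = (-0.414, 1.494); river boat relative to water = (-4.610, 0.000); water relative to ground = (0.000, 0.920).
Sum = (-5.024, 2.414) m/s.
Speed = |(-5.024, 2.414)| = 5.574 m/s.

5.6 m/s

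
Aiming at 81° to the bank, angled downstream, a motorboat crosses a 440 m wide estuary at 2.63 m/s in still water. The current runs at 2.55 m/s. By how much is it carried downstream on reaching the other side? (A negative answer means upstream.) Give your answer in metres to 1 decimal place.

501.6 m

Perpendicular speed = 2.598 m/s; crossing time = 440 / 2.598 = 169.386 s.
Net downstream speed = 2.961 m/s.
Drift = 2.961 × 169.386 = 501.623 m (downstream).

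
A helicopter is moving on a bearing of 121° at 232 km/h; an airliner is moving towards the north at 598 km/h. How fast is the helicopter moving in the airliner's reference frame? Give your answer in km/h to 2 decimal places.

744.54 km/h

Taking east as x and north as y: helicopter velocity = (198.863, -119.489) km/h; airliner velocity = (0.000, 598.000) km/h.
Velocity of helicopter relative to airliner = (198.863, -119.489) − (0.000, 598.000) = (198.863, -717.489) km/h.
Magnitude = |(198.863, -717.489)| = 744.538 km/h.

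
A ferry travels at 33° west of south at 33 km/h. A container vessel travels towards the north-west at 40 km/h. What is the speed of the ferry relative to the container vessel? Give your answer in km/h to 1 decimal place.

56.9 km/h

Taking east as x and north as y: ferry velocity = (-17.973, -27.676) km/h; container vessel velocity = (-28.284, 28.284) km/h.
Velocity of ferry relative to container vessel = (-17.973, -27.676) − (-28.284, 28.284) = (10.311, -55.960) km/h.
Magnitude = |(10.311, -55.960)| = 56.902 km/h.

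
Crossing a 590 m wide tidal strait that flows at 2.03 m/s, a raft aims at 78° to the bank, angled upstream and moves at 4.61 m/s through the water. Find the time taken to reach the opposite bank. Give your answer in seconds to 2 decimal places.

130.84 s

The component of the raft's velocity perpendicular to the bank is 4.61 × sin 78° = 4.509 m/s.
The flow acts along the bank and has no component across it.
Time = 590 / 4.509 = 130.842 s.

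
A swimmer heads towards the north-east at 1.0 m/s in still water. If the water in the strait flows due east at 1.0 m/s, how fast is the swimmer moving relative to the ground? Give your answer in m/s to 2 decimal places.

Taking east as x and north as y: velocity relative to the water = (0.707, 0.707) m/s; the water relative to ground = (1.000, 0.000) m/s.
Velocity relative to ground = (0.707, 0.707) + (1.000, 0.000) = (1.707, 0.707) m/s.
Speed = |(1.707, 0.707)| = 1.848 m/s.

1.85 m/s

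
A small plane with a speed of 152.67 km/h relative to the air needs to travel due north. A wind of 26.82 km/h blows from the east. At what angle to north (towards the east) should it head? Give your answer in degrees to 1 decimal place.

10.1°

The wind pushes perpendicular to the desired track; the heading must have a component into the wind equal to 26.82 km/h: 152.67 sin θ = 26.82.
sin θ = 0.1757, so θ = 10.118°.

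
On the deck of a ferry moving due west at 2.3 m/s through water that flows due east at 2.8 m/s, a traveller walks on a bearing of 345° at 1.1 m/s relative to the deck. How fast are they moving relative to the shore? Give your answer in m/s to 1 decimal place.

In east/north components (m/s): traveller relative to ferry = (-0.285, 1.063); ferry relative to water = (-2.300, 0.000); water relative to ground = (2.800, 0.000).
Sum = (0.215, 1.063) m/s.
Speed = |(0.215, 1.063)| = 1.084 m/s.

1.1 m/s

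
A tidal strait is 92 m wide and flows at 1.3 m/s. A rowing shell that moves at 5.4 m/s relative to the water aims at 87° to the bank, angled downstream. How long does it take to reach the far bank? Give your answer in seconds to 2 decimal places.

The component of the rowing shell's velocity perpendicular to the bank is 5.4 × sin 87° = 5.393 m/s.
The current is parallel to the bank, so it does not affect the crossing time.
Time = 92 / 5.393 = 17.060 s.

17.06 s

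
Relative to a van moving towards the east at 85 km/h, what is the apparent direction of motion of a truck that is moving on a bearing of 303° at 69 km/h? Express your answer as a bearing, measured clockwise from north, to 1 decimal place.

Taking east as x and north as y: truck velocity = (-57.868, 37.580) km/h; van velocity = (85.000, 0.000) km/h.
Velocity of truck relative to van = (-57.868, 37.580) − (85.000, 0.000) = (-142.868, 37.580) km/h.
Bearing = atan2(-142.87, 37.58) = 284.74° clockwise from north.

284.7°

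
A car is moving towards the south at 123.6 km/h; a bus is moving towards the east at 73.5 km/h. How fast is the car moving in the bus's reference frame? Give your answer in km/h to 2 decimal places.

143.80 km/h

Taking east as x and north as y: car velocity = (0.000, -123.600) km/h; bus velocity = (73.500, 0.000) km/h.
Velocity of car relative to bus = (0.000, -123.600) − (73.500, 0.000) = (-73.500, -123.600) km/h.
Magnitude = |(-73.500, -123.600)| = 143.803 km/h.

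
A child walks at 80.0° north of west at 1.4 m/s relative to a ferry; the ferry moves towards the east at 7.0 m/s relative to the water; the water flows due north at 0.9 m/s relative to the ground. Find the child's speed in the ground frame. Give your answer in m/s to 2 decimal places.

In east/north components (m/s): child relative to ferry = (-0.243, 1.379); ferry relative to water = (7.000, 0.000); water relative to ground = (0.000, 0.900).
Sum = (6.757, 2.279) m/s.
Speed = |(6.757, 2.279)| = 7.131 m/s.

7.13 m/s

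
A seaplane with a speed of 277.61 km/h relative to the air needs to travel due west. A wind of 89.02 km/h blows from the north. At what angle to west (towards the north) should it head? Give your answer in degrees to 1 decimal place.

The wind pushes perpendicular to the desired track; the heading must have a component into the wind equal to 89.02 km/h: 277.61 sin θ = 89.02.
sin θ = 0.3207, so θ = 18.703°.

18.7°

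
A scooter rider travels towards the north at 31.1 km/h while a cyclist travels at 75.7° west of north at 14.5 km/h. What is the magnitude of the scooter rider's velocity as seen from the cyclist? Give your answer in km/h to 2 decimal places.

30.90 km/h

Taking east as x and north as y: scooter rider velocity = (0.000, 31.100) km/h; cyclist velocity = (-14.051, 3.581) km/h.
Velocity of scooter rider relative to cyclist = (0.000, 31.100) − (-14.051, 3.581) = (14.051, 27.519) km/h.
Magnitude = |(14.051, 27.519)| = 30.898 km/h.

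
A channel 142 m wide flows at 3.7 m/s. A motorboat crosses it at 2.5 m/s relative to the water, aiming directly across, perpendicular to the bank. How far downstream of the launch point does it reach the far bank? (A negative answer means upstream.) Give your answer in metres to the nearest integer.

Perpendicular speed = 2.500 m/s; crossing time = 142 / 2.500 = 56.800 s.
Net downstream speed = 3.700 m/s.
Drift = 3.700 × 56.800 = 210.160 m (downstream).

210 m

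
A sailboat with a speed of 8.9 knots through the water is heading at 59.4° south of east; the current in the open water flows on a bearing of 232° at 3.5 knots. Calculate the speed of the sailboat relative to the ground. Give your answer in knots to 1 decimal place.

Taking east as x and north as y: velocity relative to the water = (4.530, -7.661) knots; the water relative to ground = (-2.758, -2.155) knots.
Velocity relative to ground = (4.530, -7.661) + (-2.758, -2.155) = (1.772, -9.815) knots.
Speed = |(1.772, -9.815)| = 9.974 knots.

10.0 knots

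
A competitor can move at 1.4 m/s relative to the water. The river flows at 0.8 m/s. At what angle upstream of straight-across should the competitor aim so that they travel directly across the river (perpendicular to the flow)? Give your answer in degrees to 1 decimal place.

To cancel the current, the upstream component of the competitor's velocity must equal the flow: 1.4 sin θ = 0.8.
sin θ = 0.8 / 1.4 = 0.5714.
θ = arcsin(0.5714) = 34.850°.

34.8°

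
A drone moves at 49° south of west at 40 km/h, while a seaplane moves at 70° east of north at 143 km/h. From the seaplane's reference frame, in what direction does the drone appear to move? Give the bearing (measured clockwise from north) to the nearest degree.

Taking east as x and north as y: drone velocity = (-26.242, -30.188) km/h; seaplane velocity = (134.376, 48.909) km/h.
Velocity of drone relative to seaplane = (-26.242, -30.188) − (134.376, 48.909) = (-160.618, -79.097) km/h.
Bearing = atan2(-160.62, -79.10) = 243.78° clockwise from north.

244°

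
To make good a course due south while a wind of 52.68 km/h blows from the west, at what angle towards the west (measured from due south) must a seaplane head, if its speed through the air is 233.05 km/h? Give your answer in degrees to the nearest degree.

13°

The wind pushes perpendicular to the desired track; the heading must have a component into the wind equal to 52.68 km/h: 233.05 sin θ = 52.68.
sin θ = 0.2260, so θ = 13.064°.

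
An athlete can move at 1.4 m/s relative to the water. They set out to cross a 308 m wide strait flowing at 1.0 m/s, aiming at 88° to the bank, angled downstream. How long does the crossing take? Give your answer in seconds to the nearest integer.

The component of the athlete's velocity perpendicular to the bank is 1.4 × sin 88° = 1.399 m/s.
The flow acts along the bank and has no component across it.
Time = 308 / 1.399 = 220.134 s.

220 s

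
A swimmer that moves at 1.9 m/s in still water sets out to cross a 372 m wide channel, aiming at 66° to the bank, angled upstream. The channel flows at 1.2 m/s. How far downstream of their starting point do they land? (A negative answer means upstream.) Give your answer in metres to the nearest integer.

92 m

Perpendicular speed = 1.736 m/s; crossing time = 372 / 1.736 = 214.318 s.
Net downstream speed = 0.427 m/s.
Drift = 0.427 × 214.318 = 91.557 m (downstream).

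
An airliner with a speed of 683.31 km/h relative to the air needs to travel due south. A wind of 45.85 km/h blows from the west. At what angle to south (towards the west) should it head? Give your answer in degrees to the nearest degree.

The wind pushes perpendicular to the desired track; the heading must have a component into the wind equal to 45.85 km/h: 683.31 sin θ = 45.85.
sin θ = 0.0671, so θ = 3.847°.

4°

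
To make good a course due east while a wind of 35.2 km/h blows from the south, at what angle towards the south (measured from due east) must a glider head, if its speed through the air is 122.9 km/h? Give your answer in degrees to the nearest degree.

17°

The wind pushes perpendicular to the desired track; the heading must have a component into the wind equal to 35.2 km/h: 122.9 sin θ = 35.2.
sin θ = 0.2864, so θ = 16.643°.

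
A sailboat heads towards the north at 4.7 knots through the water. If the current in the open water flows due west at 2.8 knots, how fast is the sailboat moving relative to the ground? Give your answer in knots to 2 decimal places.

Taking east as x and north as y: velocity relative to the water = (0.000, 4.700) knots; the water relative to ground = (-2.800, 0.000) knots.
Velocity relative to ground = (0.000, 4.700) + (-2.800, 0.000) = (-2.800, 4.700) knots.
Speed = |(-2.800, 4.700)| = 5.471 knots.

5.47 knots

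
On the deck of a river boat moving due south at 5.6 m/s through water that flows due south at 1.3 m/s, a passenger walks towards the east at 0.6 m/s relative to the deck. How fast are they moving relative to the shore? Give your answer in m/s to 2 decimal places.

In east/north components (m/s): passenger relative to river boat = (0.600, 0.000); river boat relative to water = (0.000, -5.600); water relative to ground = (0.000, -1.300).
Sum = (0.600, -6.900) m/s.
Speed = |(0.600, -6.900)| = 6.926 m/s.

6.93 m/s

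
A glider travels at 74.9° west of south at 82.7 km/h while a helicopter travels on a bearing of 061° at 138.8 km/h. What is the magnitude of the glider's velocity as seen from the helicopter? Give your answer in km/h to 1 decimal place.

Taking east as x and north as y: glider velocity = (-79.845, -21.544) km/h; helicopter velocity = (121.397, 67.292) km/h.
Velocity of glider relative to helicopter = (-79.845, -21.544) − (121.397, 67.292) = (-201.242, -88.835) km/h.
Magnitude = |(-201.242, -88.835)| = 219.977 km/h.

220.0 km/h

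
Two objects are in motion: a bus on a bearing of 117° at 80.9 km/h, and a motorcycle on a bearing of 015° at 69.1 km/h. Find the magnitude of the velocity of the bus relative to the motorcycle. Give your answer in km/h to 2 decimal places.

Taking east as x and north as y: bus velocity = (72.082, -36.728) km/h; motorcycle velocity = (17.884, 66.745) km/h.
Velocity of bus relative to motorcycle = (72.082, -36.728) − (17.884, 66.745) = (54.198, -103.473) km/h.
Magnitude = |(54.198, -103.473)| = 116.808 km/h.

116.81 km/h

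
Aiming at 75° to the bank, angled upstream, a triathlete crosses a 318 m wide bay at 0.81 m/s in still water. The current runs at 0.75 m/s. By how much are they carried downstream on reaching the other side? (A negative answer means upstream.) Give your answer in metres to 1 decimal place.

219.6 m

Perpendicular speed = 0.782 m/s; crossing time = 318 / 0.782 = 406.442 s.
Net downstream speed = 0.540 m/s.
Drift = 0.540 × 406.442 = 219.623 m (downstream).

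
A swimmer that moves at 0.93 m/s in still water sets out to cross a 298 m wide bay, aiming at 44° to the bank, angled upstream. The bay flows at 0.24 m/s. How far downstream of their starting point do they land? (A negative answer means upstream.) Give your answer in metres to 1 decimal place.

-197.9 m

Perpendicular speed = 0.646 m/s; crossing time = 298 / 0.646 = 461.277 s.
Net downstream speed = -0.429 m/s.
Drift = -0.429 × 461.277 = -197.881 m (upstream).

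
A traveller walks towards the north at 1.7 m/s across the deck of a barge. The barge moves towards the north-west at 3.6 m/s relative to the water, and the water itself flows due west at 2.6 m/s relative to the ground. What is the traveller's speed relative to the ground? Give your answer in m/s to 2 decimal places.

In east/north components (m/s): traveller relative to barge = (0.000, 1.700); barge relative to water = (-2.546, 2.546); water relative to ground = (-2.600, 0.000).
Sum = (-5.146, 4.246) m/s.
Speed = |(-5.146, 4.246)| = 6.671 m/s.

6.67 m/s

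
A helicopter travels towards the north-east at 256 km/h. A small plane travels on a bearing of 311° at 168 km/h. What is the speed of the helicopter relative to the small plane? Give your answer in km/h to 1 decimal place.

315.8 km/h

Taking east as x and north as y: helicopter velocity = (181.019, 181.019) km/h; small plane velocity = (-126.791, 110.218) km/h.
Velocity of helicopter relative to small plane = (181.019, 181.019) − (-126.791, 110.218) = (307.811, 70.801) km/h.
Magnitude = |(307.811, 70.801)| = 315.848 km/h.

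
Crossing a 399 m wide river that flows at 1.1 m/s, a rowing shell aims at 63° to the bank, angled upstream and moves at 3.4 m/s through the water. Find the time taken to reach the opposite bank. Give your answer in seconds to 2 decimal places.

The component of the rowing shell's velocity perpendicular to the bank is 3.4 × sin 63° = 3.029 m/s.
The flow acts along the bank and has no component across it.
Time = 399 / 3.029 = 131.708 s.

131.71 s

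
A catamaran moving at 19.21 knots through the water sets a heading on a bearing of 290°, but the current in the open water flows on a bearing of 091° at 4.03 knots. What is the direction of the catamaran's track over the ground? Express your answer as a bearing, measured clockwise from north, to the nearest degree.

Taking east as x and north as y: velocity relative to the water = (-18.051, 6.570) knots; the water relative to ground = (4.029, -0.070) knots.
Velocity relative to ground = (-18.051, 6.570) + (4.029, -0.070) = (-14.022, 6.500) knots.
Bearing = atan2(-14.02, 6.50) = 294.87° clockwise from north.

295°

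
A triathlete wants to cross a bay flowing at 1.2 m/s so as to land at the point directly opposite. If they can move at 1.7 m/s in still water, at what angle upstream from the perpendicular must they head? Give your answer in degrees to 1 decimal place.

To cancel the current, the upstream component of the triathlete's velocity must equal the flow: 1.7 sin θ = 1.2.
sin θ = 1.2 / 1.7 = 0.7059.
θ = arcsin(0.7059) = 44.901°.

44.9°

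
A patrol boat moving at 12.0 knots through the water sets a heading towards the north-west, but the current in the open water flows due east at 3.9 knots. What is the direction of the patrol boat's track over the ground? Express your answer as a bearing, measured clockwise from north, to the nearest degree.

332°

Taking east as x and north as y: velocity relative to the water = (-8.485, 8.485) knots; the water relative to ground = (3.900, 0.000) knots.
Velocity relative to ground = (-8.485, 8.485) + (3.900, 0.000) = (-4.585, 8.485) knots.
Bearing = atan2(-4.59, 8.49) = 331.61° clockwise from north.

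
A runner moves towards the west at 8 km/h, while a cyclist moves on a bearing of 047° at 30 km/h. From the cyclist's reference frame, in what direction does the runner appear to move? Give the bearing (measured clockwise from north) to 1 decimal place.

235.7°

Taking east as x and north as y: runner velocity = (-8.000, 0.000) km/h; cyclist velocity = (21.941, 20.460) km/h.
Velocity of runner relative to cyclist = (-8.000, 0.000) − (21.941, 20.460) = (-29.941, -20.460) km/h.
Bearing = atan2(-29.94, -20.46) = 235.65° clockwise from north.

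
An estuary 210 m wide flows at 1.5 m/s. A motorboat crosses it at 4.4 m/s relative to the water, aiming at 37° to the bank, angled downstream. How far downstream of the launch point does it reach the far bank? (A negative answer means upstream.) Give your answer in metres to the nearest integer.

398 m

Perpendicular speed = 2.648 m/s; crossing time = 210 / 2.648 = 79.306 s.
Net downstream speed = 5.014 m/s.
Drift = 5.014 × 79.306 = 397.638 m (downstream).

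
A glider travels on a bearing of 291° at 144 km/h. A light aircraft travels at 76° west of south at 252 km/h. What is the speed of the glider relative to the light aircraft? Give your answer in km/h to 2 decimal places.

157.45 km/h

Taking east as x and north as y: glider velocity = (-134.436, 51.605) km/h; light aircraft velocity = (-244.515, -60.964) km/h.
Velocity of glider relative to light aircraft = (-134.436, 51.605) − (-244.515, -60.964) = (110.079, 112.569) km/h.
Magnitude = |(110.079, 112.569)| = 157.446 km/h.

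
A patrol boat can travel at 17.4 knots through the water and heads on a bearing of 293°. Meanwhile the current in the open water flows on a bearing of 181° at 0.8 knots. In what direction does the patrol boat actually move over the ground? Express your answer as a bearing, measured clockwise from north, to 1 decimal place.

290.5°

Taking east as x and north as y: velocity relative to the water = (-16.017, 6.799) knots; the water relative to ground = (-0.014, -0.800) knots.
Velocity relative to ground = (-16.017, 6.799) + (-0.014, -0.800) = (-16.031, 5.999) knots.
Bearing = atan2(-16.03, 6.00) = 290.52° clockwise from north.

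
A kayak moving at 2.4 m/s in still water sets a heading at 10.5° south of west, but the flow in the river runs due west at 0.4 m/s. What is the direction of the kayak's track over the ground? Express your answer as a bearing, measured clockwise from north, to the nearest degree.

261°

Taking east as x and north as y: velocity relative to the water = (-2.360, -0.437) m/s; the water relative to ground = (-0.400, 0.000) m/s.
Velocity relative to ground = (-2.360, -0.437) + (-0.400, 0.000) = (-2.760, -0.437) m/s.
Bearing = atan2(-2.76, -0.44) = 260.99° clockwise from north.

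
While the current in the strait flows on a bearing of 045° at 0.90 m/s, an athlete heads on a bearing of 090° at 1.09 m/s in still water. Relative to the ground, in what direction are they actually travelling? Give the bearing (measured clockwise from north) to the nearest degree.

070°

Taking east as x and north as y: velocity relative to the water = (1.090, 0.000) m/s; the water relative to ground = (0.636, 0.636) m/s.
Velocity relative to ground = (1.090, 0.000) + (0.636, 0.636) = (1.726, 0.636) m/s.
Bearing = atan2(1.73, 0.64) = 69.76° clockwise from north.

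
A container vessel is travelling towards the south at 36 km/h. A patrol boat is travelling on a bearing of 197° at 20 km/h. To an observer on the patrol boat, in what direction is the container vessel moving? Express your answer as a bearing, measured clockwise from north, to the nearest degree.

Taking east as x and north as y: container vessel velocity = (0.000, -36.000) km/h; patrol boat velocity = (-5.847, -19.126) km/h.
Velocity of container vessel relative to patrol boat = (0.000, -36.000) − (-5.847, -19.126) = (5.847, -16.874) km/h.
Bearing = atan2(5.85, -16.87) = 160.89° clockwise from north.

161°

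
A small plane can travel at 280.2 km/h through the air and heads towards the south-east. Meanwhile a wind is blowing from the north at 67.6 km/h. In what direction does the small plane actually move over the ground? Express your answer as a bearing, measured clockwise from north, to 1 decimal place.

Taking east as x and north as y: velocity relative to the air = (198.131, -198.131) km/h; the air relative to ground = (0.000, -67.600) km/h.
Velocity relative to ground = (198.131, -198.131) + (0.000, -67.600) = (198.131, -265.731) km/h.
Bearing = atan2(198.13, -265.73) = 143.29° clockwise from north.

143.3°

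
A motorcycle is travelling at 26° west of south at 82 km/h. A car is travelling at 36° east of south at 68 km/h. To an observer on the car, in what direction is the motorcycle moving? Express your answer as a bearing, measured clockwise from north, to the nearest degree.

Taking east as x and north as y: motorcycle velocity = (-35.946, -73.701) km/h; car velocity = (39.969, -55.013) km/h.
Velocity of motorcycle relative to car = (-35.946, -73.701) − (39.969, -55.013) = (-75.916, -18.688) km/h.
Bearing = atan2(-75.92, -18.69) = 256.17° clockwise from north.

256°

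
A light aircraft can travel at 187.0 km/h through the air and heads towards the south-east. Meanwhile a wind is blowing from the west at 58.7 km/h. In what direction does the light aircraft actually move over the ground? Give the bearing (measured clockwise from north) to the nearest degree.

Taking east as x and north as y: velocity relative to the air = (132.229, -132.229) km/h; the air relative to ground = (58.700, 0.000) km/h.
Velocity relative to ground = (132.229, -132.229) + (58.700, 0.000) = (190.929, -132.229) km/h.
Bearing = atan2(190.93, -132.23) = 124.70° clockwise from north.

125°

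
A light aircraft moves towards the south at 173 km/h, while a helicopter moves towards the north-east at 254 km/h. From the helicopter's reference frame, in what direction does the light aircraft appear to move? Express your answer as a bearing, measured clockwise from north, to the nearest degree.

207°

Taking east as x and north as y: light aircraft velocity = (0.000, -173.000) km/h; helicopter velocity = (179.605, 179.605) km/h.
Velocity of light aircraft relative to helicopter = (0.000, -173.000) − (179.605, 179.605) = (-179.605, -352.605) km/h.
Bearing = atan2(-179.61, -352.61) = 206.99° clockwise from north.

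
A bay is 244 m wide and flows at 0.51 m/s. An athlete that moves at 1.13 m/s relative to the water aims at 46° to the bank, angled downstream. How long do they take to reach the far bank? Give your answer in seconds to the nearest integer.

300 s

The component of the athlete's velocity perpendicular to the bank is 1.13 × sin 46° = 0.813 m/s.
The flow acts along the bank and has no component across it.
Time = 244 / 0.813 = 300.177 s.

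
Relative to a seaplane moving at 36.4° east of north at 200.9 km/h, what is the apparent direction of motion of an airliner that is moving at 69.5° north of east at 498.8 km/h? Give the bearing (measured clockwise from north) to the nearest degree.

Taking east as x and north as y: airliner velocity = (174.683, 467.212) km/h; seaplane velocity = (119.218, 161.703) km/h.
Velocity of airliner relative to seaplane = (174.683, 467.212) − (119.218, 161.703) = (55.466, 305.509) km/h.
Bearing = atan2(55.47, 305.51) = 10.29° clockwise from north.

010°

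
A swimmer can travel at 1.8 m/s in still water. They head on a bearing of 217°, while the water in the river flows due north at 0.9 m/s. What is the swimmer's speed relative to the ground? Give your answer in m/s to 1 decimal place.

Taking east as x and north as y: velocity relative to the water = (-1.083, -1.438) m/s; the water relative to ground = (0.000, 0.900) m/s.
Velocity relative to ground = (-1.083, -1.438) + (0.000, 0.900) = (-1.083, -0.538) m/s.
Speed = |(-1.083, -0.538)| = 1.209 m/s.

1.2 m/s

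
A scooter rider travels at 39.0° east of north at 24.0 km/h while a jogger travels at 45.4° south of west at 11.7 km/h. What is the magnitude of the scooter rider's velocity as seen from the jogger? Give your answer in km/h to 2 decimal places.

35.66 km/h

Taking east as x and north as y: scooter rider velocity = (15.104, 18.652) km/h; jogger velocity = (-8.215, -8.331) km/h.
Velocity of scooter rider relative to jogger = (15.104, 18.652) − (-8.215, -8.331) = (23.319, 26.982) km/h.
Magnitude = |(23.319, 26.982)| = 35.662 km/h.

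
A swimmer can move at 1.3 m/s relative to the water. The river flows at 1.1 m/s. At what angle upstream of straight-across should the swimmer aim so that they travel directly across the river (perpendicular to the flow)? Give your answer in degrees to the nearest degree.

To cancel the current, the upstream component of the swimmer's velocity must equal the flow: 1.3 sin θ = 1.1.
sin θ = 1.1 / 1.3 = 0.8462.
θ = arcsin(0.8462) = 57.796°.

58°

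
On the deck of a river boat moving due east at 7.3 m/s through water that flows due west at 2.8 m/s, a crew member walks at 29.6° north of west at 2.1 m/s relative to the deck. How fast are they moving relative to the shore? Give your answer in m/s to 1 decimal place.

In east/north components (m/s): crew member relative to river boat = (-1.826, 1.037); river boat relative to water = (7.300, 0.000); water relative to ground = (-2.800, 0.000).
Sum = (2.674, 1.037) m/s.
Speed = |(2.674, 1.037)| = 2.868 m/s.

2.9 m/s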